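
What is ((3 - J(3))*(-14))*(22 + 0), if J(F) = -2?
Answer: -1540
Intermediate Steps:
((3 - J(3))*(-14))*(22 + 0) = ((3 - 1*(-2))*(-14))*(22 + 0) = ((3 + 2)*(-14))*22 = (5*(-14))*22 = -70*22 = -1540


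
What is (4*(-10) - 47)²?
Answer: 7569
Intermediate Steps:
(4*(-10) - 47)² = (-40 - 47)² = (-87)² = 7569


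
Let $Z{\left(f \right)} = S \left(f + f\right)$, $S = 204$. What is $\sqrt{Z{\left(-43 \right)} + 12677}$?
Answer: $i \sqrt{4867} \approx 69.764 i$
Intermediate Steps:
$Z{\left(f \right)} = 408 f$ ($Z{\left(f \right)} = 204 \left(f + f\right) = 204 \cdot 2 f = 408 f$)
$\sqrt{Z{\left(-43 \right)} + 12677} = \sqrt{408 \left(-43\right) + 12677} = \sqrt{-17544 + 12677} = \sqrt{-4867} = i \sqrt{4867}$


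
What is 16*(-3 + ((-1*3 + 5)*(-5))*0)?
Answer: -48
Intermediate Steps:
16*(-3 + ((-1*3 + 5)*(-5))*0) = 16*(-3 + ((-3 + 5)*(-5))*0) = 16*(-3 + (2*(-5))*0) = 16*(-3 - 10*0) = 16*(-3 + 0) = 16*(-3) = -48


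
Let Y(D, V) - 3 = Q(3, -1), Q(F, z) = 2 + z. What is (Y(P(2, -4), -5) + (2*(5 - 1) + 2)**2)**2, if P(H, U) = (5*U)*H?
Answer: 10816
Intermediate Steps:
P(H, U) = 5*H*U
Y(D, V) = 4 (Y(D, V) = 3 + (2 - 1) = 3 + 1 = 4)
(Y(P(2, -4), -5) + (2*(5 - 1) + 2)**2)**2 = (4 + (2*(5 - 1) + 2)**2)**2 = (4 + (2*4 + 2)**2)**2 = (4 + (8 + 2)**2)**2 = (4 + 10**2)**2 = (4 + 100)**2 = 104**2 = 10816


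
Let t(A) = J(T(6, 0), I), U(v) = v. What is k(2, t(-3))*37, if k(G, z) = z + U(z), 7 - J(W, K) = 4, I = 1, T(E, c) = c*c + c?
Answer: 222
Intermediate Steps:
T(E, c) = c + c² (T(E, c) = c² + c = c + c²)
J(W, K) = 3 (J(W, K) = 7 - 1*4 = 7 - 4 = 3)
t(A) = 3
k(G, z) = 2*z (k(G, z) = z + z = 2*z)
k(2, t(-3))*37 = (2*3)*37 = 6*37 = 222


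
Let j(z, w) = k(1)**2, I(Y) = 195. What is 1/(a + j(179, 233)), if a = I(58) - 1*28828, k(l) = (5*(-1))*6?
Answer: -1/27733 ≈ -3.6058e-5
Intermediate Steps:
k(l) = -30 (k(l) = -5*6 = -30)
j(z, w) = 900 (j(z, w) = (-30)**2 = 900)
a = -28633 (a = 195 - 1*28828 = 195 - 28828 = -28633)
1/(a + j(179, 233)) = 1/(-28633 + 900) = 1/(-27733) = -1/27733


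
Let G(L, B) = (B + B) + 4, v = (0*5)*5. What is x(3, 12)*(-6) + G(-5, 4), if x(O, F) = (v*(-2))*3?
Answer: 12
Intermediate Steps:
v = 0 (v = 0*5 = 0)
x(O, F) = 0 (x(O, F) = (0*(-2))*3 = 0*3 = 0)
G(L, B) = 4 + 2*B (G(L, B) = 2*B + 4 = 4 + 2*B)
x(3, 12)*(-6) + G(-5, 4) = 0*(-6) + (4 + 2*4) = 0 + (4 + 8) = 0 + 12 = 12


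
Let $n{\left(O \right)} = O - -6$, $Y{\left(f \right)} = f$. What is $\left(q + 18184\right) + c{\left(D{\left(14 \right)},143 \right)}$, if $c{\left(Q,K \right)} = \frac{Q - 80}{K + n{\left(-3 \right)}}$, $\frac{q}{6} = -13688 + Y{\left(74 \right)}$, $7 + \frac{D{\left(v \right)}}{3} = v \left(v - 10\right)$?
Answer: $- \frac{9270933}{146} \approx -63500.0$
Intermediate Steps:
$n{\left(O \right)} = 6 + O$ ($n{\left(O \right)} = O + 6 = 6 + O$)
$D{\left(v \right)} = -21 + 3 v \left(-10 + v\right)$ ($D{\left(v \right)} = -21 + 3 v \left(v - 10\right) = -21 + 3 v \left(-10 + v\right)$)
$q = -81684$ ($q = 6 \left(-13688 + 74\right) = 6 \left(-13614\right) = -81684$)
$c{\left(Q,K \right)} = \frac{-80 + Q}{3 + K}$ ($c{\left(Q,K \right)} = \frac{Q - 80}{K + \left(6 - 3\right)} = \frac{-80 + Q}{K + 3} = \frac{-80 + Q}{3 + K}$)
$\left(q + 18184\right) + c{\left(D{\left(14 \right)},143 \right)} = \left(-81684 + 18184\right) + \frac{-80 - \left(441 - 588\right)}{3 + 143} = -63500 + \frac{-80 - -147}{146} = -63500 + \frac{-80 + 147}{146} = -63500 + \frac{1}{146} \cdot 67 = -63500 + \frac{67}{146} = - \frac{9270933}{146}$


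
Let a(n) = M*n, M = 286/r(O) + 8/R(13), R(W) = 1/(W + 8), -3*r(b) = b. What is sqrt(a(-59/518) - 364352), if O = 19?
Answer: I*sqrt(8823574666445)/4921 ≈ 603.63*I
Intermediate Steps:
r(b) = -b/3
R(W) = 1/(8 + W)
M = 2334/19 (M = 286/((-1/3*19)) + 8/(1/(8 + 13)) = 286/(-19/3) + 8/(1/21) = 286*(-3/19) + 8/(1/21) = -858/19 + 8*21 = -858/19 + 168 = 2334/19 ≈ 122.84)
a(n) = 2334*n/19
sqrt(a(-59/518) - 364352) = sqrt(2334*(-59/518)/19 - 364352) = sqrt(2334*(-59*1/518)/19 - 364352) = sqrt((2334/19)*(-59/518) - 364352) = sqrt(-68853/4921 - 364352) = sqrt(-1793045045/4921) = I*sqrt(8823574666445)/4921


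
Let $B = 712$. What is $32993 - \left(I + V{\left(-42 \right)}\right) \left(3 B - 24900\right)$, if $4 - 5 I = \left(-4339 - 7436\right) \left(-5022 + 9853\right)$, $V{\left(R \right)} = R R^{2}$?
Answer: $\frac{1286498268961}{5} \approx 2.573 \cdot 10^{11}$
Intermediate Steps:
$V{\left(R \right)} = R^{3}$
$I = \frac{56885029}{5}$ ($I = \frac{4}{5} - \frac{\left(-4339 - 7436\right) \left(-5022 + 9853\right)}{5} = \frac{4}{5} - \frac{\left(-11775\right) 4831}{5} = \frac{4}{5} - -11377005 = \frac{4}{5} + 11377005 = \frac{56885029}{5} \approx 1.1377 \cdot 10^{7}$)
$32993 - \left(I + V{\left(-42 \right)}\right) \left(3 B - 24900\right) = 32993 - \left(\frac{56885029}{5} + \left(-42\right)^{3}\right) \left(3 \cdot 712 - 24900\right) = 32993 - \left(\frac{56885029}{5} - 74088\right) \left(2136 - 24900\right) = 32993 - \frac{56514589}{5} \left(-22764\right) = 32993 - - \frac{1286498103996}{5} = 32993 + \frac{1286498103996}{5} = \frac{1286498268961}{5}$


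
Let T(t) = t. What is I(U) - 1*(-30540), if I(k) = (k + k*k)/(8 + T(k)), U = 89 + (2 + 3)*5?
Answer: 1869495/61 ≈ 30647.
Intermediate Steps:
U = 114 (U = 89 + 5*5 = 89 + 25 = 114)
I(k) = (k + k**2)/(8 + k) (I(k) = (k + k*k)/(8 + k) = (k + k**2)/(8 + k))
I(U) - 1*(-30540) = 114*(1 + 114)/(8 + 114) - 1*(-30540) = 114*115/122 + 30540 = 114*(1/122)*115 + 30540 = 6555/61 + 30540 = 1869495/61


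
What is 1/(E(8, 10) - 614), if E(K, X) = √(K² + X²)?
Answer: -307/188416 - √41/188416 ≈ -0.0016634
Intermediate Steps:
1/(E(8, 10) - 614) = 1/(√(8² + 10²) - 614) = 1/(√(64 + 100) - 614) = 1/(√164 - 614) = 1/(2*√41 - 614) = 1/(-614 + 2*√41)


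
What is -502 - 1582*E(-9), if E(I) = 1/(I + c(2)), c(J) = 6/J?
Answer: -715/3 ≈ -238.33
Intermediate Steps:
E(I) = 1/(3 + I) (E(I) = 1/(I + 6/2) = 1/(I + 6*(½)) = 1/(I + 3) = 1/(3 + I))
-502 - 1582*E(-9) = -502 - 1582/(3 - 9) = -502 - 1582/(-6) = -502 - 1582*(-⅙) = -502 + 791/3 = -715/3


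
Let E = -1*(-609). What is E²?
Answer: 370881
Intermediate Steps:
E = 609
E² = 609² = 370881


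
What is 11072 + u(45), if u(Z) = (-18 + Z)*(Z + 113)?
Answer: 15338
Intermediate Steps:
u(Z) = (-18 + Z)*(113 + Z)
11072 + u(45) = 11072 + (-2034 + 45² + 95*45) = 11072 + (-2034 + 2025 + 4275) = 11072 + 4266 = 15338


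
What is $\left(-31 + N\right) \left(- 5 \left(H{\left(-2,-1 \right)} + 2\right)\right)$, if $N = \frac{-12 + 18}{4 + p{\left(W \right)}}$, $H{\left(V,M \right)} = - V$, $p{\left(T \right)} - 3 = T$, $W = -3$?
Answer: $590$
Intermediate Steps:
$p{\left(T \right)} = 3 + T$
$N = \frac{3}{2}$ ($N = \frac{-12 + 18}{4 + \left(3 - 3\right)} = \frac{6}{4 + 0} = \frac{6}{4} = 6 \cdot \frac{1}{4} = \frac{3}{2} \approx 1.5$)
$\left(-31 + N\right) \left(- 5 \left(H{\left(-2,-1 \right)} + 2\right)\right) = \left(-31 + \frac{3}{2}\right) \left(- 5 \left(\left(-1\right) \left(-2\right) + 2\right)\right) = - \frac{59 \left(- 5 \left(2 + 2\right)\right)}{2} = - \frac{59 \left(\left(-5\right) 4\right)}{2} = \left(- \frac{59}{2}\right) \left(-20\right) = 590$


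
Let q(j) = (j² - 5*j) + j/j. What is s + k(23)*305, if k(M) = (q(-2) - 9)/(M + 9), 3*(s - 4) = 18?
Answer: 1075/16 ≈ 67.188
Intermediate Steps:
s = 10 (s = 4 + (⅓)*18 = 4 + 6 = 10)
q(j) = 1 + j² - 5*j (q(j) = (j² - 5*j) + 1 = 1 + j² - 5*j)
k(M) = 6/(9 + M) (k(M) = ((1 + (-2)² - 5*(-2)) - 9)/(M + 9) = ((1 + 4 + 10) - 9)/(9 + M) = (15 - 9)/(9 + M) = 6/(9 + M))
s + k(23)*305 = 10 + (6/(9 + 23))*305 = 10 + (6/32)*305 = 10 + (6*(1/32))*305 = 10 + (3/16)*305 = 10 + 915/16 = 1075/16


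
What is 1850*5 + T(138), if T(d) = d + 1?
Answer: 9389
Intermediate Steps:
T(d) = 1 + d
1850*5 + T(138) = 1850*5 + (1 + 138) = 9250 + 139 = 9389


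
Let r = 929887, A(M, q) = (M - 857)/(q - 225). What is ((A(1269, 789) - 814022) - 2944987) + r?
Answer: -398906099/141 ≈ -2.8291e+6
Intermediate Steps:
A(M, q) = (-857 + M)/(-225 + q)
((A(1269, 789) - 814022) - 2944987) + r = (((-857 + 1269)/(-225 + 789) - 814022) - 2944987) + 929887 = ((412/564 - 814022) - 2944987) + 929887 = (((1/564)*412 - 814022) - 2944987) + 929887 = ((103/141 - 814022) - 2944987) + 929887 = (-114776999/141 - 2944987) + 929887 = -530020166/141 + 929887 = -398906099/141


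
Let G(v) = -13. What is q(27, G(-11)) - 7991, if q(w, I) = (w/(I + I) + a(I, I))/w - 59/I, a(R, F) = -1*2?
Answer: -431275/54 ≈ -7986.6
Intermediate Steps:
a(R, F) = -2
q(w, I) = -59/I + (-2 + w/(2*I))/w (q(w, I) = (w/(I + I) - 2)/w - 59/I = (w/((2*I)) - 2)/w - 59/I = ((1/(2*I))*w - 2)/w - 59/I = (w/(2*I) - 2)/w - 59/I = (-2 + w/(2*I))/w - 59/I = -59/I + (-2 + w/(2*I))/w)
q(27, G(-11)) - 7991 = (-2/27 - 117/2/(-13)) - 7991 = (-2*1/27 - 117/2*(-1/13)) - 7991 = (-2/27 + 9/2) - 7991 = 239/54 - 7991 = -431275/54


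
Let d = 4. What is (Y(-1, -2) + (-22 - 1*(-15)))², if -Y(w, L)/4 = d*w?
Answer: 81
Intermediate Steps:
Y(w, L) = -16*w
(Y(-1, -2) + (-22 - 1*(-15)))² = (-16*(-1) + (-22 - 1*(-15)))² = (16 + (-22 + 15))² = (16 - 7)² = 9² = 81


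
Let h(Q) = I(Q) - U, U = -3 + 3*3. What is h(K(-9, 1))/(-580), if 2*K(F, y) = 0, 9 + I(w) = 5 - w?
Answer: 1/58 ≈ 0.017241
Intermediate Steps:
I(w) = -4 - w (I(w) = -9 + (5 - w) = -4 - w)
K(F, y) = 0 (K(F, y) = (1/2)*0 = 0)
U = 6 (U = -3 + 9 = 6)
h(Q) = -10 - Q (h(Q) = (-4 - Q) - 1*6 = (-4 - Q) - 6 = -10 - Q)
h(K(-9, 1))/(-580) = (-10 - 1*0)/(-580) = (-10 + 0)*(-1/580) = -10*(-1/580) = 1/58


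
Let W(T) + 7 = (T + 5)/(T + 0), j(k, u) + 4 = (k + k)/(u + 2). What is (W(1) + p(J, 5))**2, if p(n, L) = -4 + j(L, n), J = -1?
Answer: 1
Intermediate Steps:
j(k, u) = -4 + 2*k/(2 + u) (j(k, u) = -4 + (k + k)/(u + 2) = -4 + (2*k)/(2 + u) = -4 + 2*k/(2 + u))
p(n, L) = -4 + 2*(-4 + L - 2*n)/(2 + n)
W(T) = -7 + (5 + T)/T (W(T) = -7 + (T + 5)/(T + 0) = -7 + (5 + T)/T)
(W(1) + p(J, 5))**2 = ((-6 + 5/1) + 2*(-8 + 5 - 4*(-1))/(2 - 1))**2 = ((-6 + 5*1) + 2*(-8 + 5 + 4)/1)**2 = ((-6 + 5) + 2*1*1)**2 = (-1 + 2)**2 = 1**2 = 1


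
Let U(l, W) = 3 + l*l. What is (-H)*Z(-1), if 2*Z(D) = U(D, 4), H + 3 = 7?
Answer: -8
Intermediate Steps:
H = 4 (H = -3 + 7 = 4)
U(l, W) = 3 + l²
Z(D) = 3/2 + D²/2 (Z(D) = (3 + D²)/2 = 3/2 + D²/2)
(-H)*Z(-1) = (-1*4)*(3/2 + (½)*(-1)²) = -4*(3/2 + (½)*1) = -4*(3/2 + ½) = -4*2 = -8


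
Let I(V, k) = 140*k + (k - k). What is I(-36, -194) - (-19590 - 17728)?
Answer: 10158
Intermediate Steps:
I(V, k) = 140*k (I(V, k) = 140*k + 0 = 140*k)
I(-36, -194) - (-19590 - 17728) = 140*(-194) - (-19590 - 17728) = -27160 - 1*(-37318) = -27160 + 37318 = 10158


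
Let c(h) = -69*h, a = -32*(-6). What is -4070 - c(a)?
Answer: 9178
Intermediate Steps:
a = 192
-4070 - c(a) = -4070 - (-69)*192 = -4070 - 1*(-13248) = -4070 + 13248 = 9178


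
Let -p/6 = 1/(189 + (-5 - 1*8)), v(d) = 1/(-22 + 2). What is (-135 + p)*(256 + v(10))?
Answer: -60829077/1760 ≈ -34562.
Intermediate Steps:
v(d) = -1/20 (v(d) = 1/(-20) = -1/20)
p = -3/88 (p = -6/(189 + (-5 - 1*8)) = -6/(189 + (-5 - 8)) = -6/(189 - 13) = -6/176 = -6*1/176 = -3/88 ≈ -0.034091)
(-135 + p)*(256 + v(10)) = (-135 - 3/88)*(256 - 1/20) = -11883/88*5119/20 = -60829077/1760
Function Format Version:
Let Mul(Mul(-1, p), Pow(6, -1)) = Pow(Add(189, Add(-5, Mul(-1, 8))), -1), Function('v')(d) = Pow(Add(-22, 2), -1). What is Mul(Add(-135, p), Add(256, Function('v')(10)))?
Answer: Rational(-60829077, 1760) ≈ -34562.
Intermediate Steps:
Function('v')(d) = Rational(-1, 20) (Function('v')(d) = Pow(-20, -1) = Rational(-1, 20))
p = Rational(-3, 88) (p = Mul(-6, Pow(Add(189, Add(-5, Mul(-1, 8))), -1)) = Mul(-6, Pow(Add(189, Add(-5, -8)), -1)) = Mul(-6, Pow(Add(189, -13), -1)) = Mul(-6, Pow(176, -1)) = Mul(-6, Rational(1, 176)) = Rational(-3, 88) ≈ -0.034091)
Mul(Add(-135, p), Add(256, Function('v')(10))) = Mul(Add(-135, Rational(-3, 88)), Add(256, Rational(-1, 20))) = Mul(Rational(-11883, 88), Rational(5119, 20)) = Rational(-60829077, 1760)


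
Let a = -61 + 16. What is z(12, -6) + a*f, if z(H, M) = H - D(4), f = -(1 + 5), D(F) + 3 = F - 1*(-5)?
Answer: 276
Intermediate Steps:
a = -45
D(F) = 2 + F (D(F) = -3 + (F - 1*(-5)) = -3 + (F + 5) = -3 + (5 + F) = 2 + F)
f = -6 (f = -1*6 = -6)
z(H, M) = -6 + H (z(H, M) = H - (2 + 4) = H - 1*6 = H - 6 = -6 + H)
z(12, -6) + a*f = (-6 + 12) - 45*(-6) = 6 + 270 = 276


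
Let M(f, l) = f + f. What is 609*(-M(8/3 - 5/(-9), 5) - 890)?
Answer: -1637804/3 ≈ -5.4594e+5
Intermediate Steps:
M(f, l) = 2*f
609*(-M(8/3 - 5/(-9), 5) - 890) = 609*(-2*(8/3 - 5/(-9)) - 890) = 609*(-2*(8*(⅓) - 5*(-⅑)) - 890) = 609*(-2*(8/3 + 5/9) - 890) = 609*(-2*29/9 - 890) = 609*(-1*58/9 - 890) = 609*(-58/9 - 890) = 609*(-8068/9) = -1637804/3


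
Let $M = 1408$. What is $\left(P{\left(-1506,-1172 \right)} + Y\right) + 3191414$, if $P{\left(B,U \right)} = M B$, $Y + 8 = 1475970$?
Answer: $2546928$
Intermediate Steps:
$Y = 1475962$ ($Y = -8 + 1475970 = 1475962$)
$P{\left(B,U \right)} = 1408 B$
$\left(P{\left(-1506,-1172 \right)} + Y\right) + 3191414 = \left(1408 \left(-1506\right) + 1475962\right) + 3191414 = \left(-2120448 + 1475962\right) + 3191414 = -644486 + 3191414 = 2546928$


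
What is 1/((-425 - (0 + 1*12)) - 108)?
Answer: -1/545 ≈ -0.0018349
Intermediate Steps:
1/((-425 - (0 + 1*12)) - 108) = 1/((-425 - (0 + 12)) - 108) = 1/((-425 - 1*12) - 108) = 1/((-425 - 12) - 108) = 1/(-437 - 108) = 1/(-545) = -1/545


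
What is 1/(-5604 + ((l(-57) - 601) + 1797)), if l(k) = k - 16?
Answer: -1/4481 ≈ -0.00022316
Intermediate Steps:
l(k) = -16 + k
1/(-5604 + ((l(-57) - 601) + 1797)) = 1/(-5604 + (((-16 - 57) - 601) + 1797)) = 1/(-5604 + ((-73 - 601) + 1797)) = 1/(-5604 + (-674 + 1797)) = 1/(-5604 + 1123) = 1/(-4481) = -1/4481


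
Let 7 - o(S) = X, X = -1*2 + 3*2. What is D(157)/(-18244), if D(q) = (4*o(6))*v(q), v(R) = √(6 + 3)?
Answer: -9/4561 ≈ -0.0019733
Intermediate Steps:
X = 4 (X = -2 + 6 = 4)
v(R) = 3 (v(R) = √9 = 3)
o(S) = 3 (o(S) = 7 - 1*4 = 7 - 4 = 3)
D(q) = 36 (D(q) = (4*3)*3 = 12*3 = 36)
D(157)/(-18244) = 36/(-18244) = 36*(-1/18244) = -9/4561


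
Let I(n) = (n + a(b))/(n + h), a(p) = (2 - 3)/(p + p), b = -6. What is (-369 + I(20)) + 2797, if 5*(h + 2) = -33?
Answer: 1661957/684 ≈ 2429.8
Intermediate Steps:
h = -43/5 (h = -2 + (⅕)*(-33) = -2 - 33/5 = -43/5 ≈ -8.6000)
a(p) = -1/(2*p)
I(n) = (1/12 + n)/(-43/5 + n) (I(n) = (n - ½/(-6))/(n - 43/5) = (n - ½*(-⅙))/(-43/5 + n) = (n + 1/12)/(-43/5 + n) = (1/12 + n)/(-43/5 + n))
(-369 + I(20)) + 2797 = (-369 + 5*(1 + 12*20)/(12*(-43 + 5*20))) + 2797 = (-369 + 5*(1 + 240)/(12*(-43 + 100))) + 2797 = (-369 + (5/12)*241/57) + 2797 = (-369 + (5/12)*(1/57)*241) + 2797 = (-369 + 1205/684) + 2797 = -251191/684 + 2797 = 1661957/684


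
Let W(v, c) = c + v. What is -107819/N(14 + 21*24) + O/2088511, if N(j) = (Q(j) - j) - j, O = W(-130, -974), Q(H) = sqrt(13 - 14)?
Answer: 233286504619436/2241592590767 + 107819*I/1073297 ≈ 104.07 + 0.10046*I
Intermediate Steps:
Q(H) = I (Q(H) = sqrt(-1) = I)
O = -1104 (O = -974 - 130 = -1104)
N(j) = I - 2*j (N(j) = (I - j) - j = I - 2*j)
-107819/N(14 + 21*24) + O/2088511 = -107819/(I - 2*(14 + 21*24)) - 1104/2088511 = -107819/(I - 2*(14 + 504)) - 1104*1/2088511 = -107819/(I - 2*518) - 1104/2088511 = -107819/(I - 1036) - 1104/2088511 = -107819*(-1036 - I)/1073297 - 1104/2088511 = -1104/2088511 - 107819*(-1036 - I)/1073297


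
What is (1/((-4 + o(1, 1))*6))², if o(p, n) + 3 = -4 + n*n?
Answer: 1/3600 ≈ 0.00027778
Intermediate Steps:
o(p, n) = -7 + n² (o(p, n) = -3 + (-4 + n*n) = -3 + (-4 + n²) = -7 + n²)
(1/((-4 + o(1, 1))*6))² = (1/((-4 + (-7 + 1²))*6))² = (1/((-4 + (-7 + 1))*6))² = (1/((-4 - 6)*6))² = (1/(-10*6))² = (1/(-60))² = (-1/60)² = 1/3600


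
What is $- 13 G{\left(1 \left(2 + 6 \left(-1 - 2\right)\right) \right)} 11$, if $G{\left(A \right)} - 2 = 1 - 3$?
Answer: $0$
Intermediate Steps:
$G{\left(A \right)} = 0$ ($G{\left(A \right)} = 2 + \left(1 - 3\right) = 2 - 2 = 0$)
$- 13 G{\left(1 \left(2 + 6 \left(-1 - 2\right)\right) \right)} 11 = - 13 \cdot 0 \cdot 11 = - 0 \cdot 11 = \left(-1\right) 0 = 0$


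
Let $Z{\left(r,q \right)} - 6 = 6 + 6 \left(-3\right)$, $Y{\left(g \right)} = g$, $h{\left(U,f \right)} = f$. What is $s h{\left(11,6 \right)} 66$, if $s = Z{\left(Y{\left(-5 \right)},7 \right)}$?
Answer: $-2376$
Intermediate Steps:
$Z{\left(r,q \right)} = -6$ ($Z{\left(r,q \right)} = 6 + \left(6 + 6 \left(-3\right)\right) = 6 + \left(6 - 18\right) = 6 - 12 = -6$)
$s = -6$
$s h{\left(11,6 \right)} 66 = \left(-6\right) 6 \cdot 66 = \left(-36\right) 66 = -2376$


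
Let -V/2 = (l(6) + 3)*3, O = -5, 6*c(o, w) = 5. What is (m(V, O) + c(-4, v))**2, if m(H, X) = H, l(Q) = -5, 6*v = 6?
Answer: 5929/36 ≈ 164.69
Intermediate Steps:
v = 1 (v = (1/6)*6 = 1)
c(o, w) = 5/6 (c(o, w) = (1/6)*5 = 5/6)
V = 12 (V = -2*(-5 + 3)*3 = -(-4)*3 = -2*(-6) = 12)
(m(V, O) + c(-4, v))**2 = (12 + 5/6)**2 = (77/6)**2 = 5929/36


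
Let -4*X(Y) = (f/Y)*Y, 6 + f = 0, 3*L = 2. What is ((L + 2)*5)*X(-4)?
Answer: 20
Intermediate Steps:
L = ⅔ (L = (⅓)*2 = ⅔ ≈ 0.66667)
f = -6 (f = -6 + 0 = -6)
X(Y) = 3/2 (X(Y) = -(-6/Y)*Y/4 = -¼*(-6) = 3/2)
((L + 2)*5)*X(-4) = ((⅔ + 2)*5)*(3/2) = ((8/3)*5)*(3/2) = (40/3)*(3/2) = 20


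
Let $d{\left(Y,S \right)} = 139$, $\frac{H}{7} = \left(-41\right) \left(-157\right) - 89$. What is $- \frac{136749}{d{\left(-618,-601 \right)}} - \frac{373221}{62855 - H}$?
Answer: $- \frac{2570657550}{2560241} \approx -1004.1$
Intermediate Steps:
$H = 44436$ ($H = 7 \left(\left(-41\right) \left(-157\right) - 89\right) = 7 \left(6437 - 89\right) = 7 \cdot 6348 = 44436$)
$- \frac{136749}{d{\left(-618,-601 \right)}} - \frac{373221}{62855 - H} = - \frac{136749}{139} - \frac{373221}{62855 - 44436} = \left(-136749\right) \frac{1}{139} - \frac{373221}{62855 - 44436} = - \frac{136749}{139} - \frac{373221}{18419} = - \frac{2570657550}{2560241}$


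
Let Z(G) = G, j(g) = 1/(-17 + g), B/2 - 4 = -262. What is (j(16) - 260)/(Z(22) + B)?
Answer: 261/494 ≈ 0.52834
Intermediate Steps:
B = -516 (B = 8 + 2*(-262) = 8 - 524 = -516)
(j(16) - 260)/(Z(22) + B) = (1/(-17 + 16) - 260)/(22 - 516) = (1/(-1) - 260)/(-494) = (-1 - 260)*(-1/494) = -261*(-1/494) = 261/494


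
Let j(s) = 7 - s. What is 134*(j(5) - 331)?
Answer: -44086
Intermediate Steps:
134*(j(5) - 331) = 134*((7 - 1*5) - 331) = 134*((7 - 5) - 331) = 134*(2 - 331) = 134*(-329) = -44086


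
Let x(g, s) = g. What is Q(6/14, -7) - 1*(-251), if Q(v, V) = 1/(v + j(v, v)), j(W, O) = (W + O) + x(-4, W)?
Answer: 4762/19 ≈ 250.63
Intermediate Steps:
j(W, O) = -4 + O + W (j(W, O) = (W + O) - 4 = (O + W) - 4 = -4 + O + W)
Q(v, V) = 1/(-4 + 3*v) (Q(v, V) = 1/(v + (-4 + v + v)) = 1/(v + (-4 + 2*v)) = 1/(-4 + 3*v))
Q(6/14, -7) - 1*(-251) = 1/(-4 + 3*(6/14)) - 1*(-251) = 1/(-4 + 3*(6*(1/14))) + 251 = 1/(-4 + 3*(3/7)) + 251 = 1/(-4 + 9/7) + 251 = 1/(-19/7) + 251 = -7/19 + 251 = 4762/19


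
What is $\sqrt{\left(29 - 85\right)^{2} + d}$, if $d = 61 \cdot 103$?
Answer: $\sqrt{9419} \approx 97.052$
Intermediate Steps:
$d = 6283$
$\sqrt{\left(29 - 85\right)^{2} + d} = \sqrt{\left(29 - 85\right)^{2} + 6283} = \sqrt{\left(-56\right)^{2} + 6283} = \sqrt{3136 + 6283} = \sqrt{9419}$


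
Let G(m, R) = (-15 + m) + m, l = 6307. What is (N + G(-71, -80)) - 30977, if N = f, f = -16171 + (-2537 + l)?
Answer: -43535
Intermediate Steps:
G(m, R) = -15 + 2*m
f = -12401 (f = -16171 + (-2537 + 6307) = -16171 + 3770 = -12401)
N = -12401
(N + G(-71, -80)) - 30977 = (-12401 + (-15 + 2*(-71))) - 30977 = (-12401 + (-15 - 142)) - 30977 = (-12401 - 157) - 30977 = -12558 - 30977 = -43535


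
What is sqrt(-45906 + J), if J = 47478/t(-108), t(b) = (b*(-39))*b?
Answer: I*sqrt(90490847434)/1404 ≈ 214.26*I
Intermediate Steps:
t(b) = -39*b**2 (t(b) = (-39*b)*b = -39*b**2)
J = -7913/75816 (J = 47478/((-39*(-108)**2)) = 47478/((-39*11664)) = 47478/(-454896) = 47478*(-1/454896) = -7913/75816 ≈ -0.10437)
sqrt(-45906 + J) = sqrt(-45906 - 7913/75816) = sqrt(-3480417209/75816) = I*sqrt(90490847434)/1404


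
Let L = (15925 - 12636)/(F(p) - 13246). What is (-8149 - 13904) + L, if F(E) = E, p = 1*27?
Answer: -291521896/13219 ≈ -22053.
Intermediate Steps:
p = 27
L = -3289/13219 (L = (15925 - 12636)/(27 - 13246) = 3289/(-13219) = 3289*(-1/13219) = -3289/13219 ≈ -0.24881)
(-8149 - 13904) + L = (-8149 - 13904) - 3289/13219 = -22053 - 3289/13219 = -291521896/13219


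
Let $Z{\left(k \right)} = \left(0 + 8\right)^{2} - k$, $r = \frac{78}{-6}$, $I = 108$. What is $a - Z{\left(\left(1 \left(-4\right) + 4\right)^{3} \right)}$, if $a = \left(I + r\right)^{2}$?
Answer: $8961$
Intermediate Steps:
$r = -13$ ($r = 78 \left(- \frac{1}{6}\right) = -13$)
$Z{\left(k \right)} = 64 - k$ ($Z{\left(k \right)} = 8^{2} - k = 64 - k$)
$a = 9025$ ($a = \left(108 - 13\right)^{2} = 95^{2} = 9025$)
$a - Z{\left(\left(1 \left(-4\right) + 4\right)^{3} \right)} = 9025 - \left(64 - \left(1 \left(-4\right) + 4\right)^{3}\right) = 9025 - \left(64 - \left(-4 + 4\right)^{3}\right) = 9025 - \left(64 - 0^{3}\right) = 9025 - \left(64 - 0\right) = 9025 - \left(64 + 0\right) = 9025 - 64 = 8961$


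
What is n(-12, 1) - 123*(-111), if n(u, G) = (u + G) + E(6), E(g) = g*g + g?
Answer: 13684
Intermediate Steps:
E(g) = g + g² (E(g) = g² + g = g + g²)
n(u, G) = 42 + G + u (n(u, G) = (u + G) + 6*(1 + 6) = (G + u) + 6*7 = (G + u) + 42 = 42 + G + u)
n(-12, 1) - 123*(-111) = (42 + 1 - 12) - 123*(-111) = 31 + 13653 = 13684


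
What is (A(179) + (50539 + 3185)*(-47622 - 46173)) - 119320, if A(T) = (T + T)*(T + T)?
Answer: -5039033736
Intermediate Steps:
A(T) = 4*T² (A(T) = (2*T)*(2*T) = 4*T²)
(A(179) + (50539 + 3185)*(-47622 - 46173)) - 119320 = (4*179² + (50539 + 3185)*(-47622 - 46173)) - 119320 = (4*32041 + 53724*(-93795)) - 119320 = (128164 - 5039042580) - 119320 = -5038914416 - 119320 = -5039033736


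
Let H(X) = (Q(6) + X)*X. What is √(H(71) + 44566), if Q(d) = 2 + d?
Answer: 15*√223 ≈ 224.00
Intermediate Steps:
H(X) = X*(8 + X) (H(X) = ((2 + 6) + X)*X = (8 + X)*X = X*(8 + X))
√(H(71) + 44566) = √(71*(8 + 71) + 44566) = √(71*79 + 44566) = √(5609 + 44566) = √50175 = 15*√223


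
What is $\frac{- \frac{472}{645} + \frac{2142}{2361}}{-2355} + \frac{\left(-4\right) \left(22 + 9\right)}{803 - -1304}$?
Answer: $- \frac{3451660334}{58576232925} \approx -0.058926$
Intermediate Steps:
$\frac{- \frac{472}{645} + \frac{2142}{2361}}{-2355} + \frac{\left(-4\right) \left(22 + 9\right)}{803 - -1304} = \left(\left(-472\right) \frac{1}{645} + 2142 \cdot \frac{1}{2361}\right) \left(- \frac{1}{2355}\right) + \frac{\left(-4\right) 31}{803 + 1304} = \left(- \frac{472}{645} + \frac{714}{787}\right) \left(- \frac{1}{2355}\right) - \frac{124}{2107} = \frac{89066}{507615} \left(- \frac{1}{2355}\right) - \frac{124}{2107} = - \frac{89066}{1195433325} - \frac{124}{2107} = - \frac{3451660334}{58576232925}$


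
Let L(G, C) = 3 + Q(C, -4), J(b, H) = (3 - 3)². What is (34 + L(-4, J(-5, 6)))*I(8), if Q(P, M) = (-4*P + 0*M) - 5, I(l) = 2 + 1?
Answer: 96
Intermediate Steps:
I(l) = 3
J(b, H) = 0 (J(b, H) = 0² = 0)
Q(P, M) = -5 - 4*P (Q(P, M) = (-4*P + 0) - 5 = -4*P - 5 = -5 - 4*P)
L(G, C) = -2 - 4*C (L(G, C) = 3 + (-5 - 4*C) = -2 - 4*C)
(34 + L(-4, J(-5, 6)))*I(8) = (34 + (-2 - 4*0))*3 = (34 + (-2 + 0))*3 = (34 - 2)*3 = 32*3 = 96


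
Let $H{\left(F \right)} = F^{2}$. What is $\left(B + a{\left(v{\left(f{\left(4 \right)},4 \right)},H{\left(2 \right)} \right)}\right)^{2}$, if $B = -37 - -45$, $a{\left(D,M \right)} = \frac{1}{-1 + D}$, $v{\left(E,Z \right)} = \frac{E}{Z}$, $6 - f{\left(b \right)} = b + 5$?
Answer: $\frac{2704}{49} \approx 55.184$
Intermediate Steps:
$f{\left(b \right)} = 1 - b$ ($f{\left(b \right)} = 6 - \left(b + 5\right) = 6 - \left(5 + b\right) = 1 - b$)
$B = 8$ ($B = -37 + 45 = 8$)
$\left(B + a{\left(v{\left(f{\left(4 \right)},4 \right)},H{\left(2 \right)} \right)}\right)^{2} = \left(8 + \frac{1}{-1 + \frac{1 - 4}{4}}\right)^{2} = \left(8 + \frac{1}{-1 + \left(1 - 4\right) \frac{1}{4}}\right)^{2} = \left(8 + \frac{1}{-1 - \frac{3}{4}}\right)^{2} = \left(8 + \frac{1}{- \frac{7}{4}}\right)^{2} = \left(8 - \frac{4}{7}\right)^{2} = \left(\frac{52}{7}\right)^{2} = \frac{2704}{49}$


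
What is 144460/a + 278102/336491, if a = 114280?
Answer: 4019549321/1922709574 ≈ 2.0906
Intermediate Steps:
144460/a + 278102/336491 = 144460/114280 + 278102/336491 = 144460*(1/114280) + 278102*(1/336491) = 7223/5714 + 278102/336491 = 4019549321/1922709574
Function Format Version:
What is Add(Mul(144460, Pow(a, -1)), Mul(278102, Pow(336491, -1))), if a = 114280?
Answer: Rational(4019549321, 1922709574) ≈ 2.0906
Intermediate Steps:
Add(Mul(144460, Pow(a, -1)), Mul(278102, Pow(336491, -1))) = Add(Mul(144460, Pow(114280, -1)), Mul(278102, Pow(336491, -1))) = Add(Mul(144460, Rational(1, 114280)), Mul(278102, Rational(1, 336491))) = Add(Rational(7223, 5714), Rational(278102, 336491)) = Rational(4019549321, 1922709574)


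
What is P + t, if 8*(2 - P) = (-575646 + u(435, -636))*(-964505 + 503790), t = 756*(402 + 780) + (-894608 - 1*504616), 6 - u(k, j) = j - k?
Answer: -264716601875/8 ≈ -3.3090e+10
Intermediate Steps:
u(k, j) = 6 + k - j (u(k, j) = 6 - (j - k) = 6 + (k - j) = 6 + k - j)
t = -505632 (t = 756*1182 + (-894608 - 504616) = 893592 - 1399224 = -505632)
P = -264712556819/8 (P = 2 - (-575646 + (6 + 435 - 1*(-636)))*(-964505 + 503790)/8 = 2 - (-575646 + (6 + 435 + 636))*(-460715)/8 = 2 - (-575646 + 1077)*(-460715)/8 = 2 - (-574569)*(-460715)/8 = 2 - ⅛*264712556835 = 2 - 264712556835/8 = -264712556819/8 ≈ -3.3089e+10)
P + t = -264712556819/8 - 505632 = -264716601875/8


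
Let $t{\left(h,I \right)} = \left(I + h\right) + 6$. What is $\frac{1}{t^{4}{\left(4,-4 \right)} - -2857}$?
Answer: $\frac{1}{4153} \approx 0.00024079$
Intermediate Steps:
$t{\left(h,I \right)} = 6 + I + h$
$\frac{1}{t^{4}{\left(4,-4 \right)} - -2857} = \frac{1}{\left(6 - 4 + 4\right)^{4} - -2857} = \frac{1}{6^{4} + 2857} = \frac{1}{1296 + 2857} = \frac{1}{4153}$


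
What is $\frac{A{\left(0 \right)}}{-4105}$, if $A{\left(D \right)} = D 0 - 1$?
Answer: $\frac{1}{4105} \approx 0.00024361$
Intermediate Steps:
$A{\left(D \right)} = -1$ ($A{\left(D \right)} = 0 - 1 = -1$)
$\frac{A{\left(0 \right)}}{-4105} = - \frac{1}{-4105} = \left(-1\right) \left(- \frac{1}{4105}\right) = \frac{1}{4105}$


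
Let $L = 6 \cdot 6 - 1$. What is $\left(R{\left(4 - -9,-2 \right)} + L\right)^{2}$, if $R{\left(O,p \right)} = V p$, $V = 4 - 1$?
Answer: $841$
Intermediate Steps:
$V = 3$
$R{\left(O,p \right)} = 3 p$
$L = 35$ ($L = 36 - 1 = 35$)
$\left(R{\left(4 - -9,-2 \right)} + L\right)^{2} = \left(3 \left(-2\right) + 35\right)^{2} = \left(-6 + 35\right)^{2} = 29^{2} = 841$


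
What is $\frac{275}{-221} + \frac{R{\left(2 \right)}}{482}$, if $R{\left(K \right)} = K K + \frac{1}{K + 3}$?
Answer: $- \frac{658109}{532610} \approx -1.2356$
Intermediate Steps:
$R{\left(K \right)} = K^{2} + \frac{1}{3 + K}$
$\frac{275}{-221} + \frac{R{\left(2 \right)}}{482} = \frac{275}{-221} + \frac{\frac{1}{3 + 2} \left(1 + 2^{3} + 3 \cdot 2^{2}\right)}{482} = 275 \left(- \frac{1}{221}\right) + \frac{1 + 8 + 3 \cdot 4}{5} \cdot \frac{1}{482} = - \frac{275}{221} + \frac{1 + 8 + 12}{5} \cdot \frac{1}{482} = - \frac{275}{221} + \frac{1}{5} \cdot 21 \cdot \frac{1}{482} = - \frac{275}{221} + \frac{21}{5} \cdot \frac{1}{482} = - \frac{275}{221} + \frac{21}{2410} = - \frac{658109}{532610}$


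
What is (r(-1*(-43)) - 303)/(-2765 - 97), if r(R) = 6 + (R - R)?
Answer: 11/106 ≈ 0.10377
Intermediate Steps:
r(R) = 6 (r(R) = 6 + 0 = 6)
(r(-1*(-43)) - 303)/(-2765 - 97) = (6 - 303)/(-2765 - 97) = -297/(-2862) = -297*(-1/2862) = 11/106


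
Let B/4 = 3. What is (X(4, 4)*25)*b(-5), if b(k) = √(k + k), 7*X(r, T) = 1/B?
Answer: 25*I*√10/84 ≈ 0.94115*I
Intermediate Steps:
B = 12 (B = 4*3 = 12)
X(r, T) = 1/84 (X(r, T) = (⅐)/12 = (⅐)*(1/12) = 1/84)
b(k) = √2*√k (b(k) = √(2*k) = √2*√k)
(X(4, 4)*25)*b(-5) = ((1/84)*25)*(√2*√(-5)) = 25*(√2*(I*√5))/84 = 25*(I*√10)/84 = 25*I*√10/84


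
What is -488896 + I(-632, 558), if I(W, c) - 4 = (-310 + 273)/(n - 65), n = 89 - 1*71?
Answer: -22977887/47 ≈ -4.8889e+5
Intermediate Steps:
n = 18 (n = 89 - 71 = 18)
I(W, c) = 225/47 (I(W, c) = 4 + (-310 + 273)/(18 - 65) = 4 - 37/(-47) = 4 - 37*(-1/47) = 4 + 37/47 = 225/47)
-488896 + I(-632, 558) = -488896 + 225/47 = -22977887/47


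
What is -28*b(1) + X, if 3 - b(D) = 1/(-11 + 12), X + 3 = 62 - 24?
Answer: -21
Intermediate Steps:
X = 35 (X = -3 + (62 - 24) = -3 + 38 = 35)
b(D) = 2 (b(D) = 3 - 1/(-11 + 12) = 3 - 1/1 = 3 - 1*1 = 3 - 1 = 2)
-28*b(1) + X = -28*2 + 35 = -56 + 35 = -21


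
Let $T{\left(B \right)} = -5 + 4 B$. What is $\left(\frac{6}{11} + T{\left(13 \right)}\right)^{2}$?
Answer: $\frac{273529}{121} \approx 2260.6$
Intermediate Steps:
$\left(\frac{6}{11} + T{\left(13 \right)}\right)^{2} = \left(\frac{6}{11} + \left(-5 + 4 \cdot 13\right)\right)^{2} = \left(6 \cdot \frac{1}{11} + \left(-5 + 52\right)\right)^{2} = \left(\frac{6}{11} + 47\right)^{2} = \left(\frac{523}{11}\right)^{2} = \frac{273529}{121}$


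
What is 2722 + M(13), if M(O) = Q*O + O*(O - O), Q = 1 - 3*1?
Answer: 2696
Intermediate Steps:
Q = -2 (Q = 1 - 3 = -2)
M(O) = -2*O (M(O) = -2*O + O*(O - O) = -2*O + O*0 = -2*O + 0 = -2*O)
2722 + M(13) = 2722 - 2*13 = 2722 - 26 = 2696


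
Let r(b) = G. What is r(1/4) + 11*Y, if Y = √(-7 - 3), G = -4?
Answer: -4 + 11*I*√10 ≈ -4.0 + 34.785*I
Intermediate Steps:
r(b) = -4
Y = I*√10 (Y = √(-10) = I*√10 ≈ 3.1623*I)
r(1/4) + 11*Y = -4 + 11*(I*√10) = -4 + 11*I*√10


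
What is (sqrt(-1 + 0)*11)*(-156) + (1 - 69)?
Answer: -68 - 1716*I ≈ -68.0 - 1716.0*I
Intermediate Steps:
(sqrt(-1 + 0)*11)*(-156) + (1 - 69) = (sqrt(-1)*11)*(-156) - 68 = (I*11)*(-156) - 68 = (11*I)*(-156) - 68 = -1716*I - 68 = -68 - 1716*I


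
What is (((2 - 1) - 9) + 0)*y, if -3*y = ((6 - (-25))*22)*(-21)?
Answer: -38192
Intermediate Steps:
y = 4774 (y = -(6 - (-25))*22*(-21)/3 = -(6 - 5*(-5))*22*(-21)/3 = -(6 + 25)*22*(-21)/3 = -31*22*(-21)/3 = -682*(-21)/3 = -⅓*(-14322) = 4774)
(((2 - 1) - 9) + 0)*y = (((2 - 1) - 9) + 0)*4774 = ((1 - 9) + 0)*4774 = (-8 + 0)*4774 = -8*4774 = -38192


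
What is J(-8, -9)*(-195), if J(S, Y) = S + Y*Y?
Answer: -14235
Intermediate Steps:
J(S, Y) = S + Y**2
J(-8, -9)*(-195) = (-8 + (-9)**2)*(-195) = (-8 + 81)*(-195) = 73*(-195) = -14235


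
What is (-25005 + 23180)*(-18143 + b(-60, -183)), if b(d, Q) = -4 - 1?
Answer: 33120100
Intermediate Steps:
b(d, Q) = -5
(-25005 + 23180)*(-18143 + b(-60, -183)) = (-25005 + 23180)*(-18143 - 5) = -1825*(-18148) = 33120100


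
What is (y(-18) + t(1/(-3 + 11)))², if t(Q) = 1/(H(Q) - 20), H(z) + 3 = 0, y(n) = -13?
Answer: 90000/529 ≈ 170.13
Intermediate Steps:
H(z) = -3 (H(z) = -3 + 0 = -3)
t(Q) = -1/23 (t(Q) = 1/(-3 - 20) = 1/(-23) = -1/23)
(y(-18) + t(1/(-3 + 11)))² = (-13 - 1/23)² = (-300/23)² = 90000/529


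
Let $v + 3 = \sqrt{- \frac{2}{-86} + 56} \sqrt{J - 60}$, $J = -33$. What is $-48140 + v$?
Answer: $-48143 + \frac{3 i \sqrt{1070399}}{43} \approx -48143.0 + 72.181 i$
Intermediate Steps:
$v = -3 + \frac{3 i \sqrt{1070399}}{43}$ ($v = -3 + \sqrt{- \frac{2}{-86} + 56} \sqrt{-33 - 60} = -3 + \sqrt{\left(-2\right) \left(- \frac{1}{86}\right) + 56} \sqrt{-93} = -3 + \sqrt{\frac{1}{43} + 56} i \sqrt{93} = -3 + \sqrt{\frac{2409}{43}} i \sqrt{93} = -3 + \frac{\sqrt{103587}}{43} i \sqrt{93} = -3 + \frac{3 i \sqrt{1070399}}{43} \approx -3.0 + 72.181 i$)
$-48140 + v = -48140 - \left(3 - \frac{3 i \sqrt{1070399}}{43}\right) = -48143 + \frac{3 i \sqrt{1070399}}{43}$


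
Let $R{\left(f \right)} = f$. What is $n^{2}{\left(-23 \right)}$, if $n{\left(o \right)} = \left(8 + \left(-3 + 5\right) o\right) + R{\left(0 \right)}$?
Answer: $1444$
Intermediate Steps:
$n{\left(o \right)} = 8 + 2 o$ ($n{\left(o \right)} = \left(8 + \left(-3 + 5\right) o\right) + 0 = \left(8 + 2 o\right) + 0 = 8 + 2 o$)
$n^{2}{\left(-23 \right)} = \left(8 + 2 \left(-23\right)\right)^{2} = \left(8 - 46\right)^{2} = \left(-38\right)^{2} = 1444$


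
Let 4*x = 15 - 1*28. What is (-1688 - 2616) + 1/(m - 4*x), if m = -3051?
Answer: -13075553/3038 ≈ -4304.0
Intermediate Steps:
x = -13/4 (x = (15 - 1*28)/4 = (15 - 28)/4 = (¼)*(-13) = -13/4 ≈ -3.2500)
(-1688 - 2616) + 1/(m - 4*x) = (-1688 - 2616) + 1/(-3051 - 4*(-13/4)) = -4304 + 1/(-3051 + 13) = -4304 + 1/(-3038) = -4304 - 1/3038 = -13075553/3038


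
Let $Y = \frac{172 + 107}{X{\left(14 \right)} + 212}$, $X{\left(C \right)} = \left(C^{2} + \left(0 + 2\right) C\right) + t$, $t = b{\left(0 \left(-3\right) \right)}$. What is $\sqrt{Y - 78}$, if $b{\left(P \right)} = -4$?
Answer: $\frac{i \sqrt{11139}}{12} \approx 8.7951 i$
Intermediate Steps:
$t = -4$
$X{\left(C \right)} = -4 + C^{2} + 2 C$ ($X{\left(C \right)} = \left(C^{2} + \left(0 + 2\right) C\right) - 4 = \left(C^{2} + 2 C\right) - 4 = -4 + C^{2} + 2 C$)
$Y = \frac{31}{48}$ ($Y = \frac{172 + 107}{\left(-4 + 14^{2} + 2 \cdot 14\right) + 212} = \frac{279}{\left(-4 + 196 + 28\right) + 212} = \frac{279}{220 + 212} = \frac{279}{432} = 279 \cdot \frac{1}{432} = \frac{31}{48} \approx 0.64583$)
$\sqrt{Y - 78} = \sqrt{\frac{31}{48} - 78} = \sqrt{- \frac{3713}{48}} = \frac{i \sqrt{11139}}{12}$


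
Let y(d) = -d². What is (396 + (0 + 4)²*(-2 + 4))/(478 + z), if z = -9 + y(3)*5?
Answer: 107/106 ≈ 1.0094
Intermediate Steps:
z = -54 (z = -9 - 1*3²*5 = -9 - 1*9*5 = -9 - 9*5 = -9 - 45 = -54)
(396 + (0 + 4)²*(-2 + 4))/(478 + z) = (396 + (0 + 4)²*(-2 + 4))/(478 - 54) = (396 + 4²*2)/424 = (396 + 16*2)*(1/424) = (396 + 32)*(1/424) = 428*(1/424) = 107/106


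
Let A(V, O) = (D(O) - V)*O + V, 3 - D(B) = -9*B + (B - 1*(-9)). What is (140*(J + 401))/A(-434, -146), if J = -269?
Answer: 9240/53803 ≈ 0.17174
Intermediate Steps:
D(B) = -6 + 8*B (D(B) = 3 - (-9*B + (B - 1*(-9))) = 3 - (-9*B + (B + 9)) = 3 - (-9*B + (9 + B)) = 3 - (9 - 8*B) = 3 + (-9 + 8*B) = -6 + 8*B)
A(V, O) = V + O*(-6 - V + 8*O) (A(V, O) = ((-6 + 8*O) - V)*O + V = (-6 - V + 8*O)*O + V = O*(-6 - V + 8*O) + V = V + O*(-6 - V + 8*O))
(140*(J + 401))/A(-434, -146) = (140*(-269 + 401))/(-434 - 1*(-146)*(-434) + 2*(-146)*(-3 + 4*(-146))) = (140*132)/(-434 - 63364 + 2*(-146)*(-3 - 584)) = 18480/(-434 - 63364 + 2*(-146)*(-587)) = 18480/(-434 - 63364 + 171404) = 18480/107606 = 18480*(1/107606) = 9240/53803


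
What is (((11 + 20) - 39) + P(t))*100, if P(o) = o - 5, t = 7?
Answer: -600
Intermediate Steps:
P(o) = -5 + o
(((11 + 20) - 39) + P(t))*100 = (((11 + 20) - 39) + (-5 + 7))*100 = ((31 - 39) + 2)*100 = (-8 + 2)*100 = -6*100 = -600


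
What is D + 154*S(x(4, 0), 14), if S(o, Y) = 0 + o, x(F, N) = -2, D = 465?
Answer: 157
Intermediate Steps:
S(o, Y) = o
D + 154*S(x(4, 0), 14) = 465 + 154*(-2) = 465 - 308 = 157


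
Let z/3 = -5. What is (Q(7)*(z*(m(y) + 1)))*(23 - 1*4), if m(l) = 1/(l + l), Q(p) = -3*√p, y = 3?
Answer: 1995*√7/2 ≈ 2639.1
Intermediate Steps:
z = -15 (z = 3*(-5) = -15)
m(l) = 1/(2*l)
(Q(7)*(z*(m(y) + 1)))*(23 - 1*4) = ((-3*√7)*(-15*((½)/3 + 1)))*(23 - 1*4) = ((-3*√7)*(-15*((½)*(⅓) + 1)))*(23 - 4) = ((-3*√7)*(-15*(⅙ + 1)))*19 = ((-3*√7)*(-15*7/6))*19 = (-3*√7*(-35/2))*19 = (105*√7/2)*19 = 1995*√7/2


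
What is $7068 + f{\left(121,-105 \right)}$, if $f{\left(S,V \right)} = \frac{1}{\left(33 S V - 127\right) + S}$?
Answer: $\frac{2963407427}{419271} \approx 7068.0$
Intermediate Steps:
$f{\left(S,V \right)} = \frac{1}{-127 + S + 33 S V}$ ($f{\left(S,V \right)} = \frac{1}{\left(33 S V - 127\right) + S} = \frac{1}{\left(-127 + 33 S V\right) + S} = \frac{1}{-127 + S + 33 S V}$)
$7068 + f{\left(121,-105 \right)} = 7068 + \frac{1}{-127 + 121 + 33 \cdot 121 \left(-105\right)} = 7068 + \frac{1}{-127 + 121 - 419265} = 7068 + \frac{1}{-419271} = 7068 - \frac{1}{419271} = \frac{2963407427}{419271}$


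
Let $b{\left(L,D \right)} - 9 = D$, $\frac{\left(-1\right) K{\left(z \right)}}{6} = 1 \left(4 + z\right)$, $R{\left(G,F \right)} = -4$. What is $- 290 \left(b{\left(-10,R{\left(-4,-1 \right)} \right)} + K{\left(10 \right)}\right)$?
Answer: $22910$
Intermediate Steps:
$K{\left(z \right)} = -24 - 6 z$ ($K{\left(z \right)} = - 6 \cdot 1 \left(4 + z\right) = - 6 \left(4 + z\right) = -24 - 6 z$)
$b{\left(L,D \right)} = 9 + D$
$- 290 \left(b{\left(-10,R{\left(-4,-1 \right)} \right)} + K{\left(10 \right)}\right) = - 290 \left(\left(9 - 4\right) - 84\right) = - 290 \left(5 - 84\right) = \left(-290\right) \left(-79\right) = 22910$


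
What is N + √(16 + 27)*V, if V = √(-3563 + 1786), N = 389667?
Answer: 389667 + I*√76411 ≈ 3.8967e+5 + 276.43*I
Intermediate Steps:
V = I*√1777 (V = √(-1777) = I*√1777 ≈ 42.154*I)
N + √(16 + 27)*V = 389667 + √(16 + 27)*(I*√1777) = 389667 + √43*(I*√1777) = 389667 + I*√76411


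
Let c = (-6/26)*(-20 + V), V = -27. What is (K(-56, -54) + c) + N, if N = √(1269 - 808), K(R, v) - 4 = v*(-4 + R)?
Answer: 42313/13 + √461 ≈ 3276.3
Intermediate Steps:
K(R, v) = 4 + v*(-4 + R)
c = 141/13 (c = (-6/26)*(-20 - 27) = -6*1/26*(-47) = -3/13*(-47) = 141/13 ≈ 10.846)
N = √461 ≈ 21.471
(K(-56, -54) + c) + N = ((4 - 4*(-54) - 56*(-54)) + 141/13) + √461 = ((4 + 216 + 3024) + 141/13) + √461 = (3244 + 141/13) + √461 = 42313/13 + √461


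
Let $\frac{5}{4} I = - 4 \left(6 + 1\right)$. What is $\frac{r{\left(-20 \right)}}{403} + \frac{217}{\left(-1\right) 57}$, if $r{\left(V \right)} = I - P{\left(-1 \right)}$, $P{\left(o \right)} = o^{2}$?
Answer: $- \frac{34148}{8835} \approx -3.8651$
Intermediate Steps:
$I = - \frac{112}{5}$ ($I = \frac{4 \left(- 4 \left(6 + 1\right)\right)}{5} = \frac{4 \left(\left(-4\right) 7\right)}{5} = \frac{4}{5} \left(-28\right) = - \frac{112}{5} \approx -22.4$)
$r{\left(V \right)} = - \frac{117}{5}$ ($r{\left(V \right)} = - \frac{112}{5} - \left(-1\right)^{2} = - \frac{112}{5} - 1 = - \frac{117}{5}$)
$\frac{r{\left(-20 \right)}}{403} + \frac{217}{\left(-1\right) 57} = - \frac{117}{5 \cdot 403} + \frac{217}{\left(-1\right) 57} = \left(- \frac{117}{5}\right) \frac{1}{403} + \frac{217}{-57} = - \frac{9}{155} + 217 \left(- \frac{1}{57}\right) = - \frac{9}{155} - \frac{217}{57} = - \frac{34148}{8835}$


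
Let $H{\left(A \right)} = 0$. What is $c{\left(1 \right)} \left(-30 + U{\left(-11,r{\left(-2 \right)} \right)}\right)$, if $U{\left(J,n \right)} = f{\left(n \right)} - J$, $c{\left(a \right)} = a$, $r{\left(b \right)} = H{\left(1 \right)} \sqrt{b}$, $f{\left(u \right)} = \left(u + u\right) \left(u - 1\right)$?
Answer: $-19$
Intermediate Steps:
$f{\left(u \right)} = 2 u \left(-1 + u\right)$
$r{\left(b \right)} = 0$ ($r{\left(b \right)} = 0 \sqrt{b} = 0$)
$U{\left(J,n \right)} = - J + 2 n \left(-1 + n\right)$ ($U{\left(J,n \right)} = 2 n \left(-1 + n\right) - J = - J + 2 n \left(-1 + n\right)$)
$c{\left(1 \right)} \left(-30 + U{\left(-11,r{\left(-2 \right)} \right)}\right) = 1 \left(-30 + \left(\left(-1\right) \left(-11\right) + 2 \cdot 0 \left(-1 + 0\right)\right)\right) = 1 \left(-30 + \left(11 + 2 \cdot 0 \left(-1\right)\right)\right) = 1 \left(-30 + \left(11 + 0\right)\right) = 1 \left(-30 + 11\right) = 1 \left(-19\right) = -19$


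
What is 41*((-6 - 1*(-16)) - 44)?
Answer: -1394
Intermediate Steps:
41*((-6 - 1*(-16)) - 44) = 41*((-6 + 16) - 44) = 41*(10 - 44) = 41*(-34) = -1394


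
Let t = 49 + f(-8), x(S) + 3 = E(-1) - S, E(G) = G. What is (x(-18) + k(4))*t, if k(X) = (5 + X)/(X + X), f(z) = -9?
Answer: 605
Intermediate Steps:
k(X) = (5 + X)/(2*X) (k(X) = (5 + X)/((2*X)) = (5 + X)*(1/(2*X)) = (5 + X)/(2*X))
x(S) = -4 - S (x(S) = -3 + (-1 - S) = -4 - S)
t = 40 (t = 49 - 9 = 40)
(x(-18) + k(4))*t = ((-4 - 1*(-18)) + (1/2)*(5 + 4)/4)*40 = ((-4 + 18) + (1/2)*(1/4)*9)*40 = (14 + 9/8)*40 = (121/8)*40 = 605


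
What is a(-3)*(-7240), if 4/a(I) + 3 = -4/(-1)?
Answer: -28960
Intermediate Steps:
a(I) = 4 (a(I) = 4/(-3 - 4/(-1)) = 4/(-3 - 1*(-4)) = 4/(-3 + 4) = 4/1 = 4*1 = 4)
a(-3)*(-7240) = 4*(-7240) = -28960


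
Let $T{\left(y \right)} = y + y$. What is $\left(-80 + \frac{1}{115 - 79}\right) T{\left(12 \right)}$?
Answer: $- \frac{5758}{3} \approx -1919.3$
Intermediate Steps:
$T{\left(y \right)} = 2 y$
$\left(-80 + \frac{1}{115 - 79}\right) T{\left(12 \right)} = \left(-80 + \frac{1}{115 - 79}\right) 2 \cdot 12 = \left(-80 + \frac{1}{36}\right) 24 = \left(- \frac{2879}{36}\right) 24 = - \frac{5758}{3}$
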